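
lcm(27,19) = 513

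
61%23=15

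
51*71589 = 3651039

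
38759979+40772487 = 79532466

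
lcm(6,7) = 42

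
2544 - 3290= - 746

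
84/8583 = 28/2861 = 0.01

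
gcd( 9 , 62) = 1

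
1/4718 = 1/4718= 0.00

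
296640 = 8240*36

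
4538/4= 2269/2 =1134.50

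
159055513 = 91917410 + 67138103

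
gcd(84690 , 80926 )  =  1882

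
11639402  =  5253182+6386220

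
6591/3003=2 + 15/77 = 2.19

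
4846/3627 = 4846/3627 = 1.34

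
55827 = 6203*9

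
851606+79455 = 931061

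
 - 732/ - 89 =732/89 = 8.22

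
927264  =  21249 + 906015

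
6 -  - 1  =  7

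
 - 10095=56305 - 66400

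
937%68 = 53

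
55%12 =7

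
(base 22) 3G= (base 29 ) 2O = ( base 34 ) 2e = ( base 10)82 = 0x52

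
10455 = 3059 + 7396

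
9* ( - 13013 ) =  - 117117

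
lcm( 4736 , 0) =0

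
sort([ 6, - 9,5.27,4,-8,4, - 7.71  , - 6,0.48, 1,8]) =[  -  9 ,- 8, - 7.71 , - 6,0.48,  1, 4, 4, 5.27,6 , 8 ] 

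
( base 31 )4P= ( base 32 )4l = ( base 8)225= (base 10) 149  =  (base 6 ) 405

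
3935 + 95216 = 99151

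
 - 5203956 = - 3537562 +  - 1666394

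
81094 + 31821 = 112915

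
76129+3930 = 80059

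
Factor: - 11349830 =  -2^1*5^1*59^1*19237^1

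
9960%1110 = 1080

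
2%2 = 0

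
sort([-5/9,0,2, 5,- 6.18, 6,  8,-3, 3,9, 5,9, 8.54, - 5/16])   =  [ - 6.18,-3, - 5/9, - 5/16,  0, 2,3,5,5,6,8,8.54,  9 , 9] 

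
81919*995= 81509405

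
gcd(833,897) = 1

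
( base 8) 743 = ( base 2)111100011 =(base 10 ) 483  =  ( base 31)FI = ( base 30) G3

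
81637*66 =5388042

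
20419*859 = 17539921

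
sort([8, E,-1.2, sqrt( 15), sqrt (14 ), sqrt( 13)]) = [-1.2,E, sqrt ( 13),sqrt( 14),sqrt( 15 ),8 ]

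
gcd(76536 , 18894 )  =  6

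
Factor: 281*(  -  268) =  - 75308 = - 2^2*67^1*281^1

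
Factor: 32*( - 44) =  - 2^7*11^1 = - 1408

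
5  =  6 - 1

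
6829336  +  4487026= 11316362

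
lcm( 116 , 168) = 4872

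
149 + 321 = 470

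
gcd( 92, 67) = 1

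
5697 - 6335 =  - 638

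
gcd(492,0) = 492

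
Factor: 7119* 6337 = 3^2 * 7^1*113^1 * 6337^1 = 45113103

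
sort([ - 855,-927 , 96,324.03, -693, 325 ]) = [ - 927, - 855,-693, 96,324.03, 325] 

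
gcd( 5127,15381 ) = 5127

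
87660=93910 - 6250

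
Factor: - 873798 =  - 2^1*3^1*145633^1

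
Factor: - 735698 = - 2^1*367849^1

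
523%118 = 51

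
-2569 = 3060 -5629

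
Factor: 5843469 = 3^1*19^1*31^1*3307^1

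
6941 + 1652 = 8593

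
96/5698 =48/2849 = 0.02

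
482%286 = 196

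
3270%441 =183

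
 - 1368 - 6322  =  - 7690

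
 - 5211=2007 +-7218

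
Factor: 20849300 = 2^2*5^2*208493^1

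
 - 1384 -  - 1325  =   - 59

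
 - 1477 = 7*(-211)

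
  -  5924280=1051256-6975536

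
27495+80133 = 107628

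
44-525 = -481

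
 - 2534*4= - 10136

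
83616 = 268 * 312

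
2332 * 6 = 13992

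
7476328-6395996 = 1080332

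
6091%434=15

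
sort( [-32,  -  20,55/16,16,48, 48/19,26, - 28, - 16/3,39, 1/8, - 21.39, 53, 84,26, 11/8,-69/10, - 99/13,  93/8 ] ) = [-32, - 28,-21.39, - 20, - 99/13,-69/10, - 16/3, 1/8,11/8 , 48/19,55/16,93/8, 16,26, 26,39,48, 53, 84]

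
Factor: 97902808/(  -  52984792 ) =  - 7^( - 1 )*41^ ( - 1 ) * 47^( - 1 )*491^( - 1 )* 12237851^1 =- 12237851/6623099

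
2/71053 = 2/71053 = 0.00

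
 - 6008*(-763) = 4584104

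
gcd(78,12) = 6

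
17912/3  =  5970 + 2/3 = 5970.67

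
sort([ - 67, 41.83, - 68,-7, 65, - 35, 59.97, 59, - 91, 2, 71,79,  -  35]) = [ - 91,-68,-67, - 35,-35, - 7,  2, 41.83,59 , 59.97,65,71,79]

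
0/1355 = 0 = 0.00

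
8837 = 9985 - 1148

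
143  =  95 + 48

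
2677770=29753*90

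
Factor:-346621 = -11^1* 31511^1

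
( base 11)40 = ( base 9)48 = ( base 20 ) 24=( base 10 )44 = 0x2c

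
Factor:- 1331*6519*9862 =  - 2^1*3^1*11^3*41^1*53^1*4931^1 = - 85570493118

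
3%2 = 1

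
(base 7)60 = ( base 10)42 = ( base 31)1B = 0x2a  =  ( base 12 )36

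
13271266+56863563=70134829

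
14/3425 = 14/3425=0.00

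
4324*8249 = 35668676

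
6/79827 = 2/26609=0.00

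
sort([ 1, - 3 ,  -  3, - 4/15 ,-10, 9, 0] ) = [ - 10, - 3, - 3,-4/15,  0, 1, 9]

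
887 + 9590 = 10477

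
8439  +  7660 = 16099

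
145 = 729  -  584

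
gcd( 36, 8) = 4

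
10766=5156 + 5610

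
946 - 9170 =-8224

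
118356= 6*19726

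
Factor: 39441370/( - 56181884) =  - 2^( - 1)*5^1*11^ ( - 1) * 197^1 * 20021^1*1276861^( - 1)= - 19720685/28090942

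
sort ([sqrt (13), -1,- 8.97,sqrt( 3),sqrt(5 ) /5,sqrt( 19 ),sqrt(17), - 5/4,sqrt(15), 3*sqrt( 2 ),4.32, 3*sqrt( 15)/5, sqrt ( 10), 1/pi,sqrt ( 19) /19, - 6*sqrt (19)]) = [ - 6*sqrt ( 19),-8.97, - 5/4, - 1, sqrt ( 19)/19, 1/pi, sqrt ( 5)/5,sqrt ( 3 ),3*sqrt( 15 )/5,sqrt( 10 ),sqrt( 13),sqrt( 15),sqrt(17), 3*sqrt( 2 ),4.32, sqrt(19 ) ]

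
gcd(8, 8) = 8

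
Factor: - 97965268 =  - 2^2 * 61^1*179^1 * 2243^1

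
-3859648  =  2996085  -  6855733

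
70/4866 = 35/2433 = 0.01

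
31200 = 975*32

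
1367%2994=1367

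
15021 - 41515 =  - 26494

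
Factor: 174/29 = 6 = 2^1*3^1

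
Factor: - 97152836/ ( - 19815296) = 2^( - 5)*11^2*181^1*1109^1*154807^( - 1 ) = 24288209/4953824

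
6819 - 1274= 5545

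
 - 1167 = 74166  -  75333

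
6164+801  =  6965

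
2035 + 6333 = 8368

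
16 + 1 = 17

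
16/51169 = 16/51169 = 0.00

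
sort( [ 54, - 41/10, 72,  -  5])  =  [ - 5, - 41/10,54, 72] 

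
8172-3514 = 4658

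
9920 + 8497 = 18417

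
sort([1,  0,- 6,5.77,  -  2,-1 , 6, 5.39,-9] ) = [ - 9, - 6, - 2, - 1,0,  1,5.39,  5.77,6] 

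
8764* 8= 70112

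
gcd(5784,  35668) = 964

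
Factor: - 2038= - 2^1*1019^1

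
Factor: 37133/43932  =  2^( - 2)*3^( - 1)*7^(-1) * 71^1 = 71/84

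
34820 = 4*8705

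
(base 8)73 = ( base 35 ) 1O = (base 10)59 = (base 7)113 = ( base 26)27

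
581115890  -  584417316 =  - 3301426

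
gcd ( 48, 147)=3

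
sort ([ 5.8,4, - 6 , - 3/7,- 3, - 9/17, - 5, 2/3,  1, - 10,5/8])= [ - 10,- 6  , - 5, - 3, - 9/17, - 3/7  ,  5/8, 2/3,1,4, 5.8]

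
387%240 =147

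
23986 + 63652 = 87638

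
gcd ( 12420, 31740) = 1380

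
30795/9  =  3421  +  2/3 =3421.67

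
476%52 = 8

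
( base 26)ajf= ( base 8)16145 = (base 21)GA3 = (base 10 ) 7269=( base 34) 69R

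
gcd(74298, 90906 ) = 6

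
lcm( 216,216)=216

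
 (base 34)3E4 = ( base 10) 3948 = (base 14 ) 1620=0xf6c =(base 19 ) AHF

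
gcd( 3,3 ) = 3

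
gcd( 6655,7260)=605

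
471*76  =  35796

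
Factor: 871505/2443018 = 2^( - 1 )*5^1*17^1*29^( - 1)*73^( - 1)* 577^( - 1)*10253^1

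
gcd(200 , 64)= 8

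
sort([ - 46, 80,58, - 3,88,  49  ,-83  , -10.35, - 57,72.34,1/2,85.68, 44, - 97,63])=[ - 97, - 83, - 57, - 46, - 10.35, - 3, 1/2, 44, 49,58, 63, 72.34,  80, 85.68,  88] 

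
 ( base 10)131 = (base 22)5L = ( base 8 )203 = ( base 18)75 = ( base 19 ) 6h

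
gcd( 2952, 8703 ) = 9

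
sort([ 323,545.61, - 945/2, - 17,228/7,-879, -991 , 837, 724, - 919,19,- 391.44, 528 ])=[ - 991, - 919,-879, - 945/2,- 391.44, - 17, 19, 228/7,323, 528,  545.61,724,837]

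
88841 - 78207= 10634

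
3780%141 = 114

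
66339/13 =5103 = 5103.00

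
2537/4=634 + 1/4=634.25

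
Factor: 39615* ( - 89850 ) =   -  2^1*3^2*5^3 * 19^1*139^1*599^1 = -3559407750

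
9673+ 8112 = 17785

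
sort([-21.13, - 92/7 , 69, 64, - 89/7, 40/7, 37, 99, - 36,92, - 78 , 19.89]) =[  -  78, - 36, - 21.13,-92/7, - 89/7, 40/7, 19.89, 37,64, 69, 92, 99 ] 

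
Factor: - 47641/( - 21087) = 61/27 = 3^(-3 )*61^1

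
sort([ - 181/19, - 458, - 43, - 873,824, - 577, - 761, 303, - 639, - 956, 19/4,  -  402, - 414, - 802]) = [ - 956, - 873, - 802, - 761,-639,- 577, - 458, - 414 , - 402, - 43, - 181/19,19/4, 303, 824]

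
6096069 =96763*63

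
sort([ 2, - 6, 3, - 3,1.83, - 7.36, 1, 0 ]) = [ - 7.36,-6, - 3,0, 1, 1.83, 2, 3] 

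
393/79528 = 393/79528 = 0.00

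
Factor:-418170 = - 2^1* 3^1*5^1* 53^1*263^1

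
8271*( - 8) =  - 66168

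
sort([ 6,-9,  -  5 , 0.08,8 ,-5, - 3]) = [ - 9, - 5, - 5, - 3,0.08, 6,8]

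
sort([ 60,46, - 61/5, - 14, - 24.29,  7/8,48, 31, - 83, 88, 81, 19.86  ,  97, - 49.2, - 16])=[ - 83, - 49.2, - 24.29,-16, - 14, - 61/5, 7/8,19.86, 31,46,48, 60,81, 88,97]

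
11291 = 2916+8375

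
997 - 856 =141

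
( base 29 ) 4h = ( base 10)133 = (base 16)85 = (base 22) 61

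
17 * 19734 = 335478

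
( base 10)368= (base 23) G0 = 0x170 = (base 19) 107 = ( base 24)F8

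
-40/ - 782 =20/391 =0.05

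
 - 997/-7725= 997/7725 = 0.13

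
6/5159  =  6/5159=0.00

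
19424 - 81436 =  - 62012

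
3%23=3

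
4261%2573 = 1688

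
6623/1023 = 6623/1023=6.47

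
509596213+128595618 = 638191831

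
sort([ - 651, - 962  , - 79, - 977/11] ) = [ - 962, - 651, - 977/11,  -  79 ]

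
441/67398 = 147/22466  =  0.01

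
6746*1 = 6746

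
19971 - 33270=  -  13299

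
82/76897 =82/76897 = 0.00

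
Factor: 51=3^1*17^1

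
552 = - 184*(-3) 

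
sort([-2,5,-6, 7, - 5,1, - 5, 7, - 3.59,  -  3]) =[ - 6,-5, - 5,-3.59,-3,- 2,1,  5, 7,7] 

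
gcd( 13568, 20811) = 1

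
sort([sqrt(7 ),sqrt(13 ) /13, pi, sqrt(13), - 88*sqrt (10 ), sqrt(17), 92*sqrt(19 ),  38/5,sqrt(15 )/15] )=[ - 88*sqrt(  10), sqrt(15 ) /15,sqrt(13 )/13, sqrt(7 ), pi, sqrt(13), sqrt(17), 38/5, 92*sqrt(19 ) ]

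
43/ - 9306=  - 43/9306= - 0.00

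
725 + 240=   965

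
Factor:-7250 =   -  2^1*5^3*29^1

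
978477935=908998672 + 69479263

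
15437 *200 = 3087400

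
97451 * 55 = 5359805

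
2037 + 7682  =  9719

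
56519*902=50980138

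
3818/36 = 1909/18 = 106.06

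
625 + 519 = 1144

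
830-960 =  - 130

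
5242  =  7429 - 2187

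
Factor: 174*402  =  2^2*3^2*29^1*67^1 = 69948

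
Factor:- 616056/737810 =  - 2^2  *3^1*5^ (-1)*7^1*19^1*89^( - 1)*  193^1*829^( - 1 ) = - 308028/368905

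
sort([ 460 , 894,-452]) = [ -452,  460,894]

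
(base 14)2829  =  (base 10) 7093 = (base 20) HED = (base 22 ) ee9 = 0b1101110110101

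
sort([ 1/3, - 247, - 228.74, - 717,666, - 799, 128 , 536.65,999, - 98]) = [ - 799, - 717 , - 247, -228.74, -98,1/3, 128, 536.65,666 , 999] 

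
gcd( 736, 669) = 1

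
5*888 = 4440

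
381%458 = 381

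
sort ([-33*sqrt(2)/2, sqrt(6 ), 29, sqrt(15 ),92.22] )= [ - 33*sqrt(2) /2,sqrt(6 ), sqrt(15),  29 , 92.22] 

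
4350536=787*5528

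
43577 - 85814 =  - 42237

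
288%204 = 84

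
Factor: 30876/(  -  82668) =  - 31^1*83^( - 1 )=-31/83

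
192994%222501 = 192994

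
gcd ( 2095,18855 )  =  2095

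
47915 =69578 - 21663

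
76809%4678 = 1961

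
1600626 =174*9199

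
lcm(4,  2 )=4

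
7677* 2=15354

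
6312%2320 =1672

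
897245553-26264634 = 870980919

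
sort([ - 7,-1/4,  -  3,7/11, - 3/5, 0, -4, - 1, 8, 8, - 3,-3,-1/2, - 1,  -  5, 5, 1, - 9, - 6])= [ - 9,-7, - 6 , - 5,-4,-3, - 3,-3,-1, - 1, - 3/5,-1/2,-1/4, 0 , 7/11, 1, 5, 8, 8 ] 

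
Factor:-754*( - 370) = 2^2 * 5^1 *13^1 * 29^1*37^1 = 278980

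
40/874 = 20/437 = 0.05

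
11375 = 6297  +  5078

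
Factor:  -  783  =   - 3^3*29^1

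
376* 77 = 28952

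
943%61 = 28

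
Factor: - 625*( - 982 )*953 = 2^1*5^4*491^1 * 953^1 = 584903750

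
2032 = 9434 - 7402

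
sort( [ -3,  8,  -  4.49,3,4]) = [ - 4.49, - 3,3,4,8 ] 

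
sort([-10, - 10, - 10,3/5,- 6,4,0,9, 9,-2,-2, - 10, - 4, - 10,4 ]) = [ - 10, - 10, - 10, - 10,-10,-6,-4, -2,-2,  0,3/5, 4, 4,9,  9] 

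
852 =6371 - 5519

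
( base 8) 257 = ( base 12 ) 127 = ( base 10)175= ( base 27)6D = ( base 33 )5A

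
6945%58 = 43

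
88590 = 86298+2292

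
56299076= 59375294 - 3076218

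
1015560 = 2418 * 420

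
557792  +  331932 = 889724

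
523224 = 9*58136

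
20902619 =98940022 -78037403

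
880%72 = 16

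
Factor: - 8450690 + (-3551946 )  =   - 2^2*29^1*  103471^1 = - 12002636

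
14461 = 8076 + 6385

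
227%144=83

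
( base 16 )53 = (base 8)123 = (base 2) 1010011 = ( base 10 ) 83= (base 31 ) 2l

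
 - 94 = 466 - 560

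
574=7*82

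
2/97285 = 2/97285 =0.00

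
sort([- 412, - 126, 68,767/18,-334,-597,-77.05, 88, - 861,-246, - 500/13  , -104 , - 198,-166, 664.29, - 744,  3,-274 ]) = [-861,-744, - 597,-412, - 334,-274,-246,- 198, - 166, - 126, - 104,-77.05,-500/13,3 , 767/18, 68, 88,664.29] 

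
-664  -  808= - 1472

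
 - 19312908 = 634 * (-30462)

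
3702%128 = 118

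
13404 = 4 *3351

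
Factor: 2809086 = 2^1*3^1*7^1*66883^1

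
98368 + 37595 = 135963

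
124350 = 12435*10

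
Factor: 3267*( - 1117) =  - 3^3*11^2*1117^1 =-3649239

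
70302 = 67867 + 2435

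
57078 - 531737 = - 474659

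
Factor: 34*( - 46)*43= - 2^2*17^1*23^1*43^1  =  - 67252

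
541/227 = 541/227 = 2.38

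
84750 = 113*750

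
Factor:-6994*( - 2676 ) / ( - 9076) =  - 4678986/2269 = - 2^1 * 3^1 * 13^1 * 223^1*269^1  *2269^(-1)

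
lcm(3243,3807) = 87561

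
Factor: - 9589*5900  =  - 2^2 *5^2*43^1*59^1*223^1 = - 56575100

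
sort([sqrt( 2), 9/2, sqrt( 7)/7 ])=[sqrt( 7 )/7,sqrt( 2 ) , 9/2] 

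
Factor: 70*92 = 2^3*5^1* 7^1*23^1 = 6440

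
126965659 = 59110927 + 67854732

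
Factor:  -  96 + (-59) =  -5^1*31^1 = -155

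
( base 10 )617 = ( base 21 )188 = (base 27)MN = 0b1001101001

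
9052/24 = 377 + 1/6 = 377.17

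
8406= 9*934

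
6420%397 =68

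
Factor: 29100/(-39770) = -2^1 * 3^1 * 5^1*41^( - 1)=-30/41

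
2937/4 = 734 + 1/4 = 734.25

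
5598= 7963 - 2365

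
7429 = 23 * 323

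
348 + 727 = 1075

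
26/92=13/46 = 0.28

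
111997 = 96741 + 15256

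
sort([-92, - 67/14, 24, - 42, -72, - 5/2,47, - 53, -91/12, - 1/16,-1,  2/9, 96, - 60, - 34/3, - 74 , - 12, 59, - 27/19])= [-92 , - 74, - 72 , - 60,-53 , - 42, -12, - 34/3, - 91/12, - 67/14, - 5/2, - 27/19, - 1,-1/16,2/9,24,47, 59, 96 ] 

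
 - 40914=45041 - 85955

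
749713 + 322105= 1071818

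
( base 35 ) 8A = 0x122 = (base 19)F5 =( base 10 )290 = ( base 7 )563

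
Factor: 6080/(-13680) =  - 4/9  =  - 2^2 * 3^ (-2)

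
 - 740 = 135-875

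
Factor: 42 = 2^1*3^1* 7^1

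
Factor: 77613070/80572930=7761307/8057293  =  71^ ( - 1)*283^(-1) * 401^( - 1)*7761307^1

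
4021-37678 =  - 33657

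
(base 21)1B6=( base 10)678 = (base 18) 21C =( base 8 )1246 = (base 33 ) ki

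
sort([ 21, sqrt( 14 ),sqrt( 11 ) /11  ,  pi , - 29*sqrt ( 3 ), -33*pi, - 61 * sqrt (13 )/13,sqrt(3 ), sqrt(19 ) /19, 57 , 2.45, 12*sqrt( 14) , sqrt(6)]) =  [ - 33*pi , -29*sqrt( 3), - 61  *  sqrt (13 )/13,sqrt( 19) /19,sqrt(11)/11,sqrt (3) , sqrt( 6 ), 2.45 , pi,sqrt(14 ) , 21 , 12*sqrt(14 ) , 57]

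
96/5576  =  12/697  =  0.02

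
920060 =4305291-3385231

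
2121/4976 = 2121/4976 = 0.43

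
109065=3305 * 33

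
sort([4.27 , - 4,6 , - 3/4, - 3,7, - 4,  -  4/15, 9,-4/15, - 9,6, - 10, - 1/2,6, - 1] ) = [ - 10, -9, - 4, - 4,-3, - 1, - 3/4,  -  1/2,-4/15, - 4/15, 4.27, 6, 6, 6, 7,9]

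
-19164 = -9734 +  - 9430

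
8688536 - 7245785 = 1442751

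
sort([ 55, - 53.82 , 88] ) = [  -  53.82, 55 , 88 ] 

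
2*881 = 1762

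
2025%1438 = 587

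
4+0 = 4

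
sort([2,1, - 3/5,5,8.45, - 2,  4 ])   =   [-2, - 3/5, 1,  2,4,5,8.45] 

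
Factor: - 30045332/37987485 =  - 2^2*3^ (-1 )*5^( - 1 )*37^1*53^( - 1 )* 71^( - 1 )*89^1*673^(-1)*2281^1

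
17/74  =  17/74 = 0.23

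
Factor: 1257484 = 2^2*31^1 * 10141^1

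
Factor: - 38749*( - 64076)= 2482880924 = 2^2*83^1*193^1*38749^1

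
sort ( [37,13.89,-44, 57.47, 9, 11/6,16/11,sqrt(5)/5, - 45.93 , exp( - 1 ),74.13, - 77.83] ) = [-77.83, - 45.93, - 44,exp( -1),sqrt( 5 ) /5, 16/11,11/6,9, 13.89,37,57.47,74.13 ]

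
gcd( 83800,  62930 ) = 10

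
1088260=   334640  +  753620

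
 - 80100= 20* (-4005) 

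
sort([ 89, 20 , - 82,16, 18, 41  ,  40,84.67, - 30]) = [ - 82,-30, 16,  18,20, 40 , 41 , 84.67 , 89 ]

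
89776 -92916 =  - 3140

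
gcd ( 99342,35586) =18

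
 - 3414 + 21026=17612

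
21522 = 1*21522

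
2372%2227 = 145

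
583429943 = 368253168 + 215176775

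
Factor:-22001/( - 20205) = 3^ (-2 ) * 5^( - 1 )*7^2=49/45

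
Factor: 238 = 2^1*7^1*17^1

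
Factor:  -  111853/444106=-2^ (-1)*7^1 * 13^(-1)  *29^1*31^( - 1) =- 203/806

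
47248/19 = 2486+ 14/19=2486.74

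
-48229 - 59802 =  - 108031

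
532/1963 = 532/1963 = 0.27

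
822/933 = 274/311 = 0.88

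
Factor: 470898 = 2^1*3^2*26161^1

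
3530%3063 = 467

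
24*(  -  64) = - 1536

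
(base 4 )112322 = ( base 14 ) 76A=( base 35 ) 16v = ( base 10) 1466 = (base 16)5BA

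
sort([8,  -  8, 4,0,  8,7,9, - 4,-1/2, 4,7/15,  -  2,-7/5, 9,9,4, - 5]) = [  -  8,-5,-4, - 2 ,- 7/5,- 1/2,0, 7/15, 4, 4,  4, 7, 8, 8,9, 9,9 ] 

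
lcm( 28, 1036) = 1036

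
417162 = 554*753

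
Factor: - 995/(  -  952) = 2^ (-3)*5^1*7^( - 1)*17^( - 1)*199^1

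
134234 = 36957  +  97277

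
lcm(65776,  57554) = 460432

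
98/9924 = 49/4962 = 0.01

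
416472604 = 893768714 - 477296110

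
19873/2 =19873/2 = 9936.50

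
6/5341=6/5341= 0.00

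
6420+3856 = 10276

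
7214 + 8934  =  16148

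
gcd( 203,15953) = 7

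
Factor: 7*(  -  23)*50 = -8050 = - 2^1*5^2*7^1 * 23^1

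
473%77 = 11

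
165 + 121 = 286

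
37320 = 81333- 44013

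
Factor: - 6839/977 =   -  7 = - 7^1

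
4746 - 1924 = 2822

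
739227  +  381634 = 1120861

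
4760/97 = 4760/97 = 49.07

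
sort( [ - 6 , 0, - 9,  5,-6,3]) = [ - 9, - 6, -6 , 0, 3, 5]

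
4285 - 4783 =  - 498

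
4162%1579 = 1004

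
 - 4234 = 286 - 4520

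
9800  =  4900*2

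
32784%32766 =18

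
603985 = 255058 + 348927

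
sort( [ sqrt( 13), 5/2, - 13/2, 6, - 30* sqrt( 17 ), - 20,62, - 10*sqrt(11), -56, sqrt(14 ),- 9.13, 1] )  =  [ - 30*sqrt( 17 ), - 56, - 10*sqrt (11),-20, -9.13, - 13/2,1, 5/2,sqrt( 13), sqrt( 14), 6, 62 ]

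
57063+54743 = 111806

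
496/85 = 5 + 71/85 = 5.84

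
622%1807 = 622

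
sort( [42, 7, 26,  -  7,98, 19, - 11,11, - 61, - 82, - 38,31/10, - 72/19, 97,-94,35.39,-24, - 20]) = [ - 94 , - 82, - 61 , - 38, - 24, - 20, - 11,-7, - 72/19,31/10, 7, 11, 19, 26, 35.39, 42,  97, 98]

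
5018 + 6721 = 11739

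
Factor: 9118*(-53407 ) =  -  2^1*47^1 * 97^1 * 53407^1 = - 486965026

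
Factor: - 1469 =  - 13^1 * 113^1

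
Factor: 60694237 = 4903^1*12379^1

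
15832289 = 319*49631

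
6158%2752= 654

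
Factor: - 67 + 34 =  - 33 = - 3^1*11^1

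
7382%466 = 392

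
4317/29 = 4317/29= 148.86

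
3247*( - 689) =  - 2237183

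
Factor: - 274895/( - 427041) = 3^ ( - 2 )*5^1*23^(- 1 ) * 2063^( - 1)*54979^1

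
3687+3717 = 7404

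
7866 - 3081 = 4785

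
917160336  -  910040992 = 7119344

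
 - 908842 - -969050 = 60208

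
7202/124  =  3601/62=58.08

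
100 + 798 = 898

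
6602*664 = 4383728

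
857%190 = 97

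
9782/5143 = 1 + 4639/5143 = 1.90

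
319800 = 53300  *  6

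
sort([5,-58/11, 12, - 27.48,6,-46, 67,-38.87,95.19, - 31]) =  [ -46, - 38.87, - 31,-27.48, - 58/11 , 5, 6, 12,67,95.19]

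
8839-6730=2109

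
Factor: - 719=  - 719^1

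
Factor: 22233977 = 17^1*53^1*24677^1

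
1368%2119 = 1368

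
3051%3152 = 3051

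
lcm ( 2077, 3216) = 99696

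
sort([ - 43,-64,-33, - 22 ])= [-64, - 43, - 33, - 22 ] 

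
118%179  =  118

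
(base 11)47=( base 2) 110011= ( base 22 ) 27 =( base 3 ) 1220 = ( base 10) 51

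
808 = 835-27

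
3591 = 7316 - 3725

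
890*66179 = 58899310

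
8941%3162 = 2617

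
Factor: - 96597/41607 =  - 10733/4623= - 3^( - 1 )*23^( - 1) * 67^(  -  1 )*10733^1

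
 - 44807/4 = - 11202 + 1/4 = - 11201.75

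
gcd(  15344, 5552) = 16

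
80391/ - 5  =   - 16079 +4/5 = - 16078.20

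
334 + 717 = 1051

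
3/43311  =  1/14437 = 0.00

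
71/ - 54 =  - 2+37/54 =-1.31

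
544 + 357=901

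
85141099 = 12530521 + 72610578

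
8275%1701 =1471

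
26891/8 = 3361 + 3/8 = 3361.38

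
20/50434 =10/25217= 0.00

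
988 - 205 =783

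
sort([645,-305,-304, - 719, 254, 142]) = [- 719,-305,-304, 142, 254, 645 ]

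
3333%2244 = 1089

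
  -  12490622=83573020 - 96063642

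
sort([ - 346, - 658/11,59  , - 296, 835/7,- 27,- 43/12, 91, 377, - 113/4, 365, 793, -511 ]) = [ - 511, - 346,- 296 ,- 658/11, - 113/4, - 27, - 43/12 , 59,91, 835/7,365,377, 793]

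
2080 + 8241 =10321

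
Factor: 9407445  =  3^1*5^1*627163^1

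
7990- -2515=10505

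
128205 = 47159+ 81046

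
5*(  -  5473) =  - 27365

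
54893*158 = 8673094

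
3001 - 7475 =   -  4474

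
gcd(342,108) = 18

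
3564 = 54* 66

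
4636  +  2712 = 7348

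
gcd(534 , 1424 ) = 178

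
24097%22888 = 1209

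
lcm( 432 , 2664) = 15984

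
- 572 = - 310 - 262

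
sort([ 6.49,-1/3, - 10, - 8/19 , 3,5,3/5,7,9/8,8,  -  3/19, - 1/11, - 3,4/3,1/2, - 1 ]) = [ - 10, - 3, - 1, - 8/19, - 1/3, - 3/19, - 1/11,1/2,3/5,9/8, 4/3,3,5  ,  6.49, 7,8]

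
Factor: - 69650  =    -  2^1 *5^2*7^1*199^1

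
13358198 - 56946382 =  - 43588184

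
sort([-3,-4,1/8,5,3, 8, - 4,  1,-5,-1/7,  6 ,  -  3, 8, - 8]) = [-8 , - 5,-4,-4, - 3 ,-3,- 1/7,1/8, 1, 3,5,6, 8, 8] 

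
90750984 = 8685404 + 82065580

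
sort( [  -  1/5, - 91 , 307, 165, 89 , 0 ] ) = [  -  91, - 1/5, 0,89,165 , 307 ] 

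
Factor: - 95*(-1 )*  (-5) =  - 475 = - 5^2*19^1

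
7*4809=33663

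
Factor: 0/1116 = 0^1  =  0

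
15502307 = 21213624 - 5711317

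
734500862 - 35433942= 699066920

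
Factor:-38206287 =-3^2*7^1*606449^1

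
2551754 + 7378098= 9929852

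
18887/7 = 18887/7 = 2698.14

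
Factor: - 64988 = -2^2*7^1  *11^1*211^1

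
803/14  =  803/14= 57.36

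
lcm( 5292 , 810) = 79380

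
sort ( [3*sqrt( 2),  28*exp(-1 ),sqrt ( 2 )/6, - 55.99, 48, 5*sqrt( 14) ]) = [ - 55.99,sqrt( 2)/6,3*sqrt(2), 28  *  exp(-1 ), 5 * sqrt( 14),48] 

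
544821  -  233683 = 311138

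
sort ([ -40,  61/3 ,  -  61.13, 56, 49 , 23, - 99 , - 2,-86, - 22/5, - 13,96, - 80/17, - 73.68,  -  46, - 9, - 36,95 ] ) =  [ - 99, - 86, - 73.68, - 61.13 , - 46, - 40,-36, - 13, - 9, - 80/17, - 22/5, - 2, 61/3, 23 , 49 , 56,95,  96]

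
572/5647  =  572/5647 = 0.10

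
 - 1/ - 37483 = 1/37483 = 0.00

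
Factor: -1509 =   -  3^1*503^1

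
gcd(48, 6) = 6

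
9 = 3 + 6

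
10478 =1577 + 8901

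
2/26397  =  2/26397 = 0.00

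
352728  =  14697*24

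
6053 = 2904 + 3149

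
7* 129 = 903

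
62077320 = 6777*9160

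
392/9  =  43+5/9 = 43.56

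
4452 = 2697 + 1755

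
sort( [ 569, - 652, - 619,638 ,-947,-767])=[ - 947, - 767,  -  652,-619,569, 638]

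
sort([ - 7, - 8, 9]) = [ - 8,-7,9 ]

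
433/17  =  25 + 8/17 = 25.47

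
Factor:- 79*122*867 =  - 2^1*3^1*17^2*61^1*79^1  =  - 8356146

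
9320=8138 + 1182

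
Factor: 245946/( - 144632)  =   - 687/404=- 2^( - 2 )*3^1*101^( - 1)*229^1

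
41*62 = 2542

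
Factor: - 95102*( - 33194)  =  2^2 * 7^2*2371^1*6793^1 = 3156815788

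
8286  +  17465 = 25751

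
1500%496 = 12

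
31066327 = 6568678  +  24497649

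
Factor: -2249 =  - 13^1 * 173^1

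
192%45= 12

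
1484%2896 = 1484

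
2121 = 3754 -1633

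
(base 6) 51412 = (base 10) 6848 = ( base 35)5kn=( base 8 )15300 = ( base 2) 1101011000000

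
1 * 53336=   53336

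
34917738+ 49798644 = 84716382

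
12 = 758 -746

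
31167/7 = 31167/7 = 4452.43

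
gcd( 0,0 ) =0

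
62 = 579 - 517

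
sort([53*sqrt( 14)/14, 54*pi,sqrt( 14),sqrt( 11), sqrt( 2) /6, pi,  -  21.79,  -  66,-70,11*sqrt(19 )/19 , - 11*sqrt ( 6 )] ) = [ - 70, - 66, - 11*sqrt(6), - 21.79,sqrt (2 ) /6, 11*sqrt( 19 ) /19, pi, sqrt( 11),sqrt(14),53*sqrt( 14)/14, 54*pi]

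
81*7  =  567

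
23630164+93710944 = 117341108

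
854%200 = 54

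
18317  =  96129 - 77812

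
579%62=21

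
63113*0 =0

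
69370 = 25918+43452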